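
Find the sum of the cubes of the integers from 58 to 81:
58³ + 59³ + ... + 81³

Use ∑_{k=1}^{n} k³ = [n(n+1)/2]², then subtract the first 57 terms.
∑_{k=1}^{81} k³ = [81×82/2]² = 3321² = 11029041
∑_{k=1}^{57} k³ = [57×58/2]² = 1653² = 2732409
∑_{k=58}^{81} k³ = 11029041 - 2732409 = 8296632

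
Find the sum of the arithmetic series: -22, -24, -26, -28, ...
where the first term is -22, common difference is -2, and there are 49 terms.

Sₙ = n/2 × (first + last)
Last term = a + (n-1)d = -22 + (49-1)×(-2) = -118
S_49 = 49/2 × (-22 + (-118))
S_49 = 49/2 × (-140) = -3430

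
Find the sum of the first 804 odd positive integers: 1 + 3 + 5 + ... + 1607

Sum of first n odd numbers = n²
= 804²
= 646416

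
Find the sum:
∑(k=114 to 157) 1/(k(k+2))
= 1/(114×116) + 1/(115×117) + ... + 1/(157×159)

Partial fractions: 1/(k(k+2)) = (1/2)[1/k - 1/(k+2)]
Telescoping leaves the first two and last two terms:
= (1/2)[1/114 + 1/115 - 1/158 - 1/159]
= 44363/18297190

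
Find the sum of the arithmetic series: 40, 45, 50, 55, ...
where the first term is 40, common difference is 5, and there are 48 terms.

Sₙ = n/2 × (first + last)
Last term = a + (n-1)d = 40 + (48-1)×5 = 275
S_48 = 48/2 × (40 + 275)
S_48 = 48/2 × 315 = 7560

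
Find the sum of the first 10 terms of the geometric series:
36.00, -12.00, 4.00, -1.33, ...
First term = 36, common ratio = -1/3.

Sₙ = a(1 - rⁿ) / (1 - r)
S_10 = 36(1 - (-1/3)^10) / (1 - (-1/3))
S_10 = 36(1 - (1/59049)) / (4/3)
S_10 = 59048/2187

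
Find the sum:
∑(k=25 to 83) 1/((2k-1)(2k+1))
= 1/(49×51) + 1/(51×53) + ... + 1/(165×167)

Partial fractions: 1/((2k-1)(2k+1)) = (1/2)[1/(2k-1) - 1/(2k+1)]
The series telescopes:
= (1/2)[1/49 - 1/167]
= 59/8183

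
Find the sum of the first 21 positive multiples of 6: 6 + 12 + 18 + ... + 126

Factor out 6: = 6(1 + 2 + ... + 21) = 6 × n(n+1)/2
= 6 × 21×22/2
= 6 × 231
= 1386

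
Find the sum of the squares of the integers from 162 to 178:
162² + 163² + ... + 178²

Use ∑_{k=1}^{n} k² = n(n+1)(2n+1)/6, then subtract the first 161 terms.
∑_{k=1}^{178} k² = 178×179×357/6 = 1895789
∑_{k=1}^{161} k² = 161×162×323/6 = 1404081
∑_{k=162}^{178} k² = 1895789 - 1404081 = 491708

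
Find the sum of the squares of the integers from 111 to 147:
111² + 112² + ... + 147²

Use ∑_{k=1}^{n} k² = n(n+1)(2n+1)/6, then subtract the first 110 terms.
∑_{k=1}^{147} k² = 147×148×295/6 = 1069670
∑_{k=1}^{110} k² = 110×111×221/6 = 449735
∑_{k=111}^{147} k² = 1069670 - 449735 = 619935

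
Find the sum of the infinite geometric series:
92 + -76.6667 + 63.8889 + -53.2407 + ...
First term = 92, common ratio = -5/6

For |r| < 1, S = a / (1 - r)
S = 92 / (1 - (-5/6))
S = 92 / (11/6)
S = 552/11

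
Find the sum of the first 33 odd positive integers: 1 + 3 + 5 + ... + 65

Sum of first n odd numbers = n²
= 33²
= 1089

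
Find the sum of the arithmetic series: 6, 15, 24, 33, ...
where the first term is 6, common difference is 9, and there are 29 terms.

Sₙ = n/2 × (first + last)
Last term = a + (n-1)d = 6 + (29-1)×9 = 258
S_29 = 29/2 × (6 + 258)
S_29 = 29/2 × 264 = 3828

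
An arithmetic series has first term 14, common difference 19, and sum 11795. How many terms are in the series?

Using S = n/2 × [2a + (n-1)d]
11795 = n/2 × [2(14) + (n-1)(19)]
11795 = n/2 × [28 + 19n - 19]
23590 = n × [9 + 19n]
19n² + (9)n - 23590 = 0
Discriminant: Δ = (9)² - 4(19)(-23590) = 81 + 1792840 = 1792921
√Δ = 1339
n = [-(9) + √Δ] / (2·19) = (-9 + 1339) / 38 = 1330 / 38 = 35
(The negative root is discarded since n must be a positive integer.)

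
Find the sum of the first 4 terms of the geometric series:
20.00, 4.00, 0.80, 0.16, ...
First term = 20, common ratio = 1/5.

Sₙ = a(1 - rⁿ) / (1 - r)
S_4 = 20(1 - (1/5)^4) / (1 - (1/5))
S_4 = 20(1 - (1/625)) / (4/5)
S_4 = 624/25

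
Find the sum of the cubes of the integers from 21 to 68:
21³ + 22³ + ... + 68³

Use ∑_{k=1}^{n} k³ = [n(n+1)/2]², then subtract the first 20 terms.
∑_{k=1}^{68} k³ = [68×69/2]² = 2346² = 5503716
∑_{k=1}^{20} k³ = [20×21/2]² = 210² = 44100
∑_{k=21}^{68} k³ = 5503716 - 44100 = 5459616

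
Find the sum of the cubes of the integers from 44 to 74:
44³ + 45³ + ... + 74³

Use ∑_{k=1}^{n} k³ = [n(n+1)/2]², then subtract the first 43 terms.
∑_{k=1}^{74} k³ = [74×75/2]² = 2775² = 7700625
∑_{k=1}^{43} k³ = [43×44/2]² = 946² = 894916
∑_{k=44}^{74} k³ = 7700625 - 894916 = 6805709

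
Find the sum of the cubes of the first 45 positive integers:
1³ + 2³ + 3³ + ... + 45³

Formula: ∑k³ = [n(n+1)/2]²
= [45×46/2]²
= 1035²
= 1071225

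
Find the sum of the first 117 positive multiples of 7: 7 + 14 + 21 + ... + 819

Factor out 7: = 7(1 + 2 + ... + 117) = 7 × n(n+1)/2
= 7 × 117×118/2
= 7 × 6903
= 48321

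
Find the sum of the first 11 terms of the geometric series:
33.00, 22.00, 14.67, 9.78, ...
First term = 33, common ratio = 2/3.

Sₙ = a(1 - rⁿ) / (1 - r)
S_11 = 33(1 - (2/3)^11) / (1 - (2/3))
S_11 = 33(1 - (2048/177147)) / (1/3)
S_11 = 1926089/19683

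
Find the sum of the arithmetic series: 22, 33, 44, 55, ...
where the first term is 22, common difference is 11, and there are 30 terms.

Sₙ = n/2 × (first + last)
Last term = a + (n-1)d = 22 + (30-1)×11 = 341
S_30 = 30/2 × (22 + 341)
S_30 = 30/2 × 363 = 5445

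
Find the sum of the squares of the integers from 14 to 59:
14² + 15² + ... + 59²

Use ∑_{k=1}^{n} k² = n(n+1)(2n+1)/6, then subtract the first 13 terms.
∑_{k=1}^{59} k² = 59×60×119/6 = 70210
∑_{k=1}^{13} k² = 13×14×27/6 = 819
∑_{k=14}^{59} k² = 70210 - 819 = 69391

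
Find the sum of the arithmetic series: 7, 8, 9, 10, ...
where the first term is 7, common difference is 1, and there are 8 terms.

Sₙ = n/2 × (first + last)
Last term = a + (n-1)d = 7 + (8-1)×1 = 14
S_8 = 8/2 × (7 + 14)
S_8 = 8/2 × 21 = 84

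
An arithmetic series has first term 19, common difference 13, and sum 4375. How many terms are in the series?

Using S = n/2 × [2a + (n-1)d]
4375 = n/2 × [2(19) + (n-1)(13)]
4375 = n/2 × [38 + 13n - 13]
8750 = n × [25 + 13n]
13n² + (25)n - 8750 = 0
Discriminant: Δ = (25)² - 4(13)(-8750) = 625 + 455000 = 455625
√Δ = 675
n = [-(25) + √Δ] / (2·13) = (-25 + 675) / 26 = 650 / 26 = 25
(The negative root is discarded since n must be a positive integer.)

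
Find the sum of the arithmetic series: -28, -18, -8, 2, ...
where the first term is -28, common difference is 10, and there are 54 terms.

Sₙ = n/2 × (first + last)
Last term = a + (n-1)d = -28 + (54-1)×10 = 502
S_54 = 54/2 × (-28 + 502)
S_54 = 54/2 × 474 = 12798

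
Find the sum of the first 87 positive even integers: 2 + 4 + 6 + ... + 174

Sum of first n even numbers = n(n+1)
= 87×88
= 7656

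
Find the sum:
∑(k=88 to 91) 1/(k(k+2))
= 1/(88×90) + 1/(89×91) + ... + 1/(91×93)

Partial fractions: 1/(k(k+2)) = (1/2)[1/k - 1/(k+2)]
Telescoping leaves the first two and last two terms:
= (1/2)[1/88 + 1/89 - 1/92 - 1/93]
= 16373/33505296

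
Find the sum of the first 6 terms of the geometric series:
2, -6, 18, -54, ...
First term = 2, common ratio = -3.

Sₙ = a(1 - rⁿ) / (1 - r)
S_6 = 2(1 - (-3)^6) / (1 - (-3))
S_6 = 2(1 - 729) / (4)
S_6 = -364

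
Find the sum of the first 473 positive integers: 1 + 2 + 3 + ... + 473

Formula: ∑k = n(n+1)/2
= 473×474/2
= 224202/2
= 112101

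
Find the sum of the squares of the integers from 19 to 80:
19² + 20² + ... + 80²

Use ∑_{k=1}^{n} k² = n(n+1)(2n+1)/6, then subtract the first 18 terms.
∑_{k=1}^{80} k² = 80×81×161/6 = 173880
∑_{k=1}^{18} k² = 18×19×37/6 = 2109
∑_{k=19}^{80} k² = 173880 - 2109 = 171771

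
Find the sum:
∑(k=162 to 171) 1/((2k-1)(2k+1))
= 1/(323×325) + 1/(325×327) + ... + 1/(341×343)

Partial fractions: 1/((2k-1)(2k+1)) = (1/2)[1/(2k-1) - 1/(2k+1)]
The series telescopes:
= (1/2)[1/323 - 1/343]
= 10/110789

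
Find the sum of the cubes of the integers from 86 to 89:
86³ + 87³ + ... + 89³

Use ∑_{k=1}^{n} k³ = [n(n+1)/2]², then subtract the first 85 terms.
∑_{k=1}^{89} k³ = [89×90/2]² = 4005² = 16040025
∑_{k=1}^{85} k³ = [85×86/2]² = 3655² = 13359025
∑_{k=86}^{89} k³ = 16040025 - 13359025 = 2681000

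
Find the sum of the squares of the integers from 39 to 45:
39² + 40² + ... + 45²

Use ∑_{k=1}^{n} k² = n(n+1)(2n+1)/6, then subtract the first 38 terms.
∑_{k=1}^{45} k² = 45×46×91/6 = 31395
∑_{k=1}^{38} k² = 38×39×77/6 = 19019
∑_{k=39}^{45} k² = 31395 - 19019 = 12376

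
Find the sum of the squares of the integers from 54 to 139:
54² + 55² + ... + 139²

Use ∑_{k=1}^{n} k² = n(n+1)(2n+1)/6, then subtract the first 53 terms.
∑_{k=1}^{139} k² = 139×140×279/6 = 904890
∑_{k=1}^{53} k² = 53×54×107/6 = 51039
∑_{k=54}^{139} k² = 904890 - 51039 = 853851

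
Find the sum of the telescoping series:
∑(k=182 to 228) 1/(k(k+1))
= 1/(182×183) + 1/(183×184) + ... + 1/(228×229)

Partial fractions: 1/(k(k+1)) = 1/k - 1/(k+1)
The series telescopes:
= (1/182 - 1/183) + (1/183 - 1/184) + ... + (1/228 - 1/229)
= 1/182 - 1/229
= 47/41678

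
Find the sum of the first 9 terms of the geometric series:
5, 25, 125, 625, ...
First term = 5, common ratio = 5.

Sₙ = a(1 - rⁿ) / (1 - r)
S_9 = 5(1 - 5^9) / (1 - 5)
S_9 = 5(1 - 1953125) / (-4)
S_9 = 2441405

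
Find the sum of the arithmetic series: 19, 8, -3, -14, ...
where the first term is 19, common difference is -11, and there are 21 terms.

Sₙ = n/2 × (first + last)
Last term = a + (n-1)d = 19 + (21-1)×(-11) = -201
S_21 = 21/2 × (19 + (-201))
S_21 = 21/2 × (-182) = -1911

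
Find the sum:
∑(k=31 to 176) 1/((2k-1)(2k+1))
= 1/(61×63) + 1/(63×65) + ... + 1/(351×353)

Partial fractions: 1/((2k-1)(2k+1)) = (1/2)[1/(2k-1) - 1/(2k+1)]
The series telescopes:
= (1/2)[1/61 - 1/353]
= 146/21533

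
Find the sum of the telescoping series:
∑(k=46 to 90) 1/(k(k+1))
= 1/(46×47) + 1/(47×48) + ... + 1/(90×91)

Partial fractions: 1/(k(k+1)) = 1/k - 1/(k+1)
The series telescopes:
= (1/46 - 1/47) + (1/47 - 1/48) + ... + (1/90 - 1/91)
= 1/46 - 1/91
= 45/4186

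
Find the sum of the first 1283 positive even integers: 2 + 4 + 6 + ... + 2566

Sum of first n even numbers = n(n+1)
= 1283×1284
= 1647372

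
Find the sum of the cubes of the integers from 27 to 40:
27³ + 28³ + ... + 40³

Use ∑_{k=1}^{n} k³ = [n(n+1)/2]², then subtract the first 26 terms.
∑_{k=1}^{40} k³ = [40×41/2]² = 820² = 672400
∑_{k=1}^{26} k³ = [26×27/2]² = 351² = 123201
∑_{k=27}^{40} k³ = 672400 - 123201 = 549199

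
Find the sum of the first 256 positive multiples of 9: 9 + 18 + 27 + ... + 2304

Factor out 9: = 9(1 + 2 + ... + 256) = 9 × n(n+1)/2
= 9 × 256×257/2
= 9 × 32896
= 296064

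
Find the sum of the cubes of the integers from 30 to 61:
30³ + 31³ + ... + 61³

Use ∑_{k=1}^{n} k³ = [n(n+1)/2]², then subtract the first 29 terms.
∑_{k=1}^{61} k³ = [61×62/2]² = 1891² = 3575881
∑_{k=1}^{29} k³ = [29×30/2]² = 435² = 189225
∑_{k=30}^{61} k³ = 3575881 - 189225 = 3386656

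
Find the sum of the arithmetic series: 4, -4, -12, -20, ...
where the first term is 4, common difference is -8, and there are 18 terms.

Sₙ = n/2 × (first + last)
Last term = a + (n-1)d = 4 + (18-1)×(-8) = -132
S_18 = 18/2 × (4 + (-132))
S_18 = 18/2 × (-128) = -1152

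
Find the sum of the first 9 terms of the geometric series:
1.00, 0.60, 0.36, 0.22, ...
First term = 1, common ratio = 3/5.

Sₙ = a(1 - rⁿ) / (1 - r)
S_9 = 1(1 - (3/5)^9) / (1 - (3/5))
S_9 = 1(1 - (19683/1953125)) / (2/5)
S_9 = 966721/390625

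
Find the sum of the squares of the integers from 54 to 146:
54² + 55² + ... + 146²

Use ∑_{k=1}^{n} k² = n(n+1)(2n+1)/6, then subtract the first 53 terms.
∑_{k=1}^{146} k² = 146×147×293/6 = 1048061
∑_{k=1}^{53} k² = 53×54×107/6 = 51039
∑_{k=54}^{146} k² = 1048061 - 51039 = 997022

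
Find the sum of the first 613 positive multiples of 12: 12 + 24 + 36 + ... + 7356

Factor out 12: = 12(1 + 2 + ... + 613) = 12 × n(n+1)/2
= 12 × 613×614/2
= 12 × 188191
= 2258292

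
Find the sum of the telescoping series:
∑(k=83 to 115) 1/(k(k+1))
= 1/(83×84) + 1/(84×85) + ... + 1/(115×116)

Partial fractions: 1/(k(k+1)) = 1/k - 1/(k+1)
The series telescopes:
= (1/83 - 1/84) + (1/84 - 1/85) + ... + (1/115 - 1/116)
= 1/83 - 1/116
= 33/9628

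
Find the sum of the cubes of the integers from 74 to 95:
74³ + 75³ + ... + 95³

Use ∑_{k=1}^{n} k³ = [n(n+1)/2]², then subtract the first 73 terms.
∑_{k=1}^{95} k³ = [95×96/2]² = 4560² = 20793600
∑_{k=1}^{73} k³ = [73×74/2]² = 2701² = 7295401
∑_{k=74}^{95} k³ = 20793600 - 7295401 = 13498199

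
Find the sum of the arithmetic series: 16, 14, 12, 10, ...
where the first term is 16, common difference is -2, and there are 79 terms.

Sₙ = n/2 × (first + last)
Last term = a + (n-1)d = 16 + (79-1)×(-2) = -140
S_79 = 79/2 × (16 + (-140))
S_79 = 79/2 × (-124) = -4898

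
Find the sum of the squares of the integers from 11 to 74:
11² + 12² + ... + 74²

Use ∑_{k=1}^{n} k² = n(n+1)(2n+1)/6, then subtract the first 10 terms.
∑_{k=1}^{74} k² = 74×75×149/6 = 137825
∑_{k=1}^{10} k² = 10×11×21/6 = 385
∑_{k=11}^{74} k² = 137825 - 385 = 137440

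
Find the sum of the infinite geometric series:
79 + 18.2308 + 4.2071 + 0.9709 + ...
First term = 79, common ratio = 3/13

For |r| < 1, S = a / (1 - r)
S = 79 / (1 - (3/13))
S = 79 / (10/13)
S = 1027/10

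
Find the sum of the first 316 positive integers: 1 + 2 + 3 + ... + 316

Formula: ∑k = n(n+1)/2
= 316×317/2
= 100172/2
= 50086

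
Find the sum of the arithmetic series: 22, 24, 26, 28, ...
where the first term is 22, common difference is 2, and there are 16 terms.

Sₙ = n/2 × (first + last)
Last term = a + (n-1)d = 22 + (16-1)×2 = 52
S_16 = 16/2 × (22 + 52)
S_16 = 16/2 × 74 = 592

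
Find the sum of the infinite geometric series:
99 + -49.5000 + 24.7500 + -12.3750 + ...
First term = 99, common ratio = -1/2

For |r| < 1, S = a / (1 - r)
S = 99 / (1 - (-1/2))
S = 99 / (3/2)
S = 66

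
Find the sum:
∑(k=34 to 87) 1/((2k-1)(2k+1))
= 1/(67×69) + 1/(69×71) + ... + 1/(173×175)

Partial fractions: 1/((2k-1)(2k+1)) = (1/2)[1/(2k-1) - 1/(2k+1)]
The series telescopes:
= (1/2)[1/67 - 1/175]
= 54/11725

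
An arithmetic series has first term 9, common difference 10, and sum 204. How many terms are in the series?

Using S = n/2 × [2a + (n-1)d]
204 = n/2 × [2(9) + (n-1)(10)]
204 = n/2 × [18 + 10n - 10]
408 = n × [8 + 10n]
10n² + (8)n - 408 = 0
Discriminant: Δ = (8)² - 4(10)(-408) = 64 + 16320 = 16384
√Δ = 128
n = [-(8) + √Δ] / (2·10) = (-8 + 128) / 20 = 120 / 20 = 6
(The negative root is discarded since n must be a positive integer.)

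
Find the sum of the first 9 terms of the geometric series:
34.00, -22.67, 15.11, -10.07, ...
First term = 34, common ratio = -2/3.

Sₙ = a(1 - rⁿ) / (1 - r)
S_9 = 34(1 - (-2/3)^9) / (1 - (-2/3))
S_9 = 34(1 - (-512/19683)) / (5/3)
S_9 = 137326/6561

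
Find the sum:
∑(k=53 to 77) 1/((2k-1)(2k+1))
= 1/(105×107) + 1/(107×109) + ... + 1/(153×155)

Partial fractions: 1/((2k-1)(2k+1)) = (1/2)[1/(2k-1) - 1/(2k+1)]
The series telescopes:
= (1/2)[1/105 - 1/155]
= 1/651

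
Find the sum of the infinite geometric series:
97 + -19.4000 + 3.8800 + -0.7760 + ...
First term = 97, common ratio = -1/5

For |r| < 1, S = a / (1 - r)
S = 97 / (1 - (-1/5))
S = 97 / (6/5)
S = 485/6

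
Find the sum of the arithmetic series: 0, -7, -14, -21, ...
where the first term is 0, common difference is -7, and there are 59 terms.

Sₙ = n/2 × (first + last)
Last term = a + (n-1)d = 0 + (59-1)×(-7) = -406
S_59 = 59/2 × (0 + (-406))
S_59 = 59/2 × (-406) = -11977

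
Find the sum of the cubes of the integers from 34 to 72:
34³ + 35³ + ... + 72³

Use ∑_{k=1}^{n} k³ = [n(n+1)/2]², then subtract the first 33 terms.
∑_{k=1}^{72} k³ = [72×73/2]² = 2628² = 6906384
∑_{k=1}^{33} k³ = [33×34/2]² = 561² = 314721
∑_{k=34}^{72} k³ = 6906384 - 314721 = 6591663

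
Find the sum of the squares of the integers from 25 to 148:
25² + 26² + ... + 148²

Use ∑_{k=1}^{n} k² = n(n+1)(2n+1)/6, then subtract the first 24 terms.
∑_{k=1}^{148} k² = 148×149×297/6 = 1091574
∑_{k=1}^{24} k² = 24×25×49/6 = 4900
∑_{k=25}^{148} k² = 1091574 - 4900 = 1086674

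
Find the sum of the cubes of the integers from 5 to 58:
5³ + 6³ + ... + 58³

Use ∑_{k=1}^{n} k³ = [n(n+1)/2]², then subtract the first 4 terms.
∑_{k=1}^{58} k³ = [58×59/2]² = 1711² = 2927521
∑_{k=1}^{4} k³ = [4×5/2]² = 10² = 100
∑_{k=5}^{58} k³ = 2927521 - 100 = 2927421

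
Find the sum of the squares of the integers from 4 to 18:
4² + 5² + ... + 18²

Use ∑_{k=1}^{n} k² = n(n+1)(2n+1)/6, then subtract the first 3 terms.
∑_{k=1}^{18} k² = 18×19×37/6 = 2109
∑_{k=1}^{3} k² = 3×4×7/6 = 14
∑_{k=4}^{18} k² = 2109 - 14 = 2095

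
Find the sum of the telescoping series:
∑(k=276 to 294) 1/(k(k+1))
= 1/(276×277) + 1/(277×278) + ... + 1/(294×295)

Partial fractions: 1/(k(k+1)) = 1/k - 1/(k+1)
The series telescopes:
= (1/276 - 1/277) + (1/277 - 1/278) + ... + (1/294 - 1/295)
= 1/276 - 1/295
= 19/81420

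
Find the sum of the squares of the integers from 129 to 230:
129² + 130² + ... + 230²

Use ∑_{k=1}^{n} k² = n(n+1)(2n+1)/6, then subtract the first 128 terms.
∑_{k=1}^{230} k² = 230×231×461/6 = 4082155
∑_{k=1}^{128} k² = 128×129×257/6 = 707264
∑_{k=129}^{230} k² = 4082155 - 707264 = 3374891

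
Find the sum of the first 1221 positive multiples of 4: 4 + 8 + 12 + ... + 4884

Factor out 4: = 4(1 + 2 + ... + 1221) = 4 × n(n+1)/2
= 4 × 1221×1222/2
= 4 × 746031
= 2984124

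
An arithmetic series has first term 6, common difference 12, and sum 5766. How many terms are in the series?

Using S = n/2 × [2a + (n-1)d]
5766 = n/2 × [2(6) + (n-1)(12)]
5766 = n/2 × [12 + 12n - 12]
11532 = n × [0 + 12n]
12n² + (0)n - 11532 = 0
Discriminant: Δ = (0)² - 4(12)(-11532) = 0 + 553536 = 553536
√Δ = 744
n = [-(0) + √Δ] / (2·12) = (0 + 744) / 24 = 744 / 24 = 31
(The negative root is discarded since n must be a positive integer.)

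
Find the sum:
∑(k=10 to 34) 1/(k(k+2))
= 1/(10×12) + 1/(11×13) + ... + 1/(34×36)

Partial fractions: 1/(k(k+2)) = (1/2)[1/k - 1/(k+2)]
Telescoping leaves the first two and last two terms:
= (1/2)[1/10 + 1/11 - 1/35 - 1/36]
= 373/5544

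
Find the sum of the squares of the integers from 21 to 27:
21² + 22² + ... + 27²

Use ∑_{k=1}^{n} k² = n(n+1)(2n+1)/6, then subtract the first 20 terms.
∑_{k=1}^{27} k² = 27×28×55/6 = 6930
∑_{k=1}^{20} k² = 20×21×41/6 = 2870
∑_{k=21}^{27} k² = 6930 - 2870 = 4060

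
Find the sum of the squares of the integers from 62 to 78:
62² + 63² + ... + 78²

Use ∑_{k=1}^{n} k² = n(n+1)(2n+1)/6, then subtract the first 61 terms.
∑_{k=1}^{78} k² = 78×79×157/6 = 161239
∑_{k=1}^{61} k² = 61×62×123/6 = 77531
∑_{k=62}^{78} k² = 161239 - 77531 = 83708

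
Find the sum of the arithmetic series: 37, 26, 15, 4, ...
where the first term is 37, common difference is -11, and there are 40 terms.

Sₙ = n/2 × (first + last)
Last term = a + (n-1)d = 37 + (40-1)×(-11) = -392
S_40 = 40/2 × (37 + (-392))
S_40 = 40/2 × (-355) = -7100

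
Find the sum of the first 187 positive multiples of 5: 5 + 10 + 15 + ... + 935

Factor out 5: = 5(1 + 2 + ... + 187) = 5 × n(n+1)/2
= 5 × 187×188/2
= 5 × 17578
= 87890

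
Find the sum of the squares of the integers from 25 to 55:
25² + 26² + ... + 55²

Use ∑_{k=1}^{n} k² = n(n+1)(2n+1)/6, then subtract the first 24 terms.
∑_{k=1}^{55} k² = 55×56×111/6 = 56980
∑_{k=1}^{24} k² = 24×25×49/6 = 4900
∑_{k=25}^{55} k² = 56980 - 4900 = 52080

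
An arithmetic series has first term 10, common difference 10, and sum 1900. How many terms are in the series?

Using S = n/2 × [2a + (n-1)d]
1900 = n/2 × [2(10) + (n-1)(10)]
1900 = n/2 × [20 + 10n - 10]
3800 = n × [10 + 10n]
10n² + (10)n - 3800 = 0
Discriminant: Δ = (10)² - 4(10)(-3800) = 100 + 152000 = 152100
√Δ = 390
n = [-(10) + √Δ] / (2·10) = (-10 + 390) / 20 = 380 / 20 = 19
(The negative root is discarded since n must be a positive integer.)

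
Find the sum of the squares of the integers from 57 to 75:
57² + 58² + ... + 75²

Use ∑_{k=1}^{n} k² = n(n+1)(2n+1)/6, then subtract the first 56 terms.
∑_{k=1}^{75} k² = 75×76×151/6 = 143450
∑_{k=1}^{56} k² = 56×57×113/6 = 60116
∑_{k=57}^{75} k² = 143450 - 60116 = 83334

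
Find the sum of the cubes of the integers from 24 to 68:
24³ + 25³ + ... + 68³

Use ∑_{k=1}^{n} k³ = [n(n+1)/2]², then subtract the first 23 terms.
∑_{k=1}^{68} k³ = [68×69/2]² = 2346² = 5503716
∑_{k=1}^{23} k³ = [23×24/2]² = 276² = 76176
∑_{k=24}^{68} k³ = 5503716 - 76176 = 5427540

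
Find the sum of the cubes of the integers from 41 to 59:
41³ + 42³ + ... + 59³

Use ∑_{k=1}^{n} k³ = [n(n+1)/2]², then subtract the first 40 terms.
∑_{k=1}^{59} k³ = [59×60/2]² = 1770² = 3132900
∑_{k=1}^{40} k³ = [40×41/2]² = 820² = 672400
∑_{k=41}^{59} k³ = 3132900 - 672400 = 2460500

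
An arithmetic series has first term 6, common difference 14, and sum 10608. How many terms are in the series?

Using S = n/2 × [2a + (n-1)d]
10608 = n/2 × [2(6) + (n-1)(14)]
10608 = n/2 × [12 + 14n - 14]
21216 = n × [-2 + 14n]
14n² + (-2)n - 21216 = 0
Discriminant: Δ = (-2)² - 4(14)(-21216) = 4 + 1188096 = 1188100
√Δ = 1090
n = [-(-2) + √Δ] / (2·14) = (2 + 1090) / 28 = 1092 / 28 = 39
(The negative root is discarded since n must be a positive integer.)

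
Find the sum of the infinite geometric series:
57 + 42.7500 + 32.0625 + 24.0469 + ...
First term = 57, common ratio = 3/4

For |r| < 1, S = a / (1 - r)
S = 57 / (1 - (3/4))
S = 57 / (1/4)
S = 228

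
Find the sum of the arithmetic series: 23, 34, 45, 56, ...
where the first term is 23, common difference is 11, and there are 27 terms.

Sₙ = n/2 × (first + last)
Last term = a + (n-1)d = 23 + (27-1)×11 = 309
S_27 = 27/2 × (23 + 309)
S_27 = 27/2 × 332 = 4482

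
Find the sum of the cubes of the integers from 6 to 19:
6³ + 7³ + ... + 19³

Use ∑_{k=1}^{n} k³ = [n(n+1)/2]², then subtract the first 5 terms.
∑_{k=1}^{19} k³ = [19×20/2]² = 190² = 36100
∑_{k=1}^{5} k³ = [5×6/2]² = 15² = 225
∑_{k=6}^{19} k³ = 36100 - 225 = 35875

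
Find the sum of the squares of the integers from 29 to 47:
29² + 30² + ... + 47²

Use ∑_{k=1}^{n} k² = n(n+1)(2n+1)/6, then subtract the first 28 terms.
∑_{k=1}^{47} k² = 47×48×95/6 = 35720
∑_{k=1}^{28} k² = 28×29×57/6 = 7714
∑_{k=29}^{47} k² = 35720 - 7714 = 28006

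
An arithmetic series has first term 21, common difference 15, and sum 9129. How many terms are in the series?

Using S = n/2 × [2a + (n-1)d]
9129 = n/2 × [2(21) + (n-1)(15)]
9129 = n/2 × [42 + 15n - 15]
18258 = n × [27 + 15n]
15n² + (27)n - 18258 = 0
Discriminant: Δ = (27)² - 4(15)(-18258) = 729 + 1095480 = 1096209
√Δ = 1047
n = [-(27) + √Δ] / (2·15) = (-27 + 1047) / 30 = 1020 / 30 = 34
(The negative root is discarded since n must be a positive integer.)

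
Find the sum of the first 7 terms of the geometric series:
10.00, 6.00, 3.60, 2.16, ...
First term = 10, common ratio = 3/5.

Sₙ = a(1 - rⁿ) / (1 - r)
S_7 = 10(1 - (3/5)^7) / (1 - (3/5))
S_7 = 10(1 - (2187/78125)) / (2/5)
S_7 = 75938/3125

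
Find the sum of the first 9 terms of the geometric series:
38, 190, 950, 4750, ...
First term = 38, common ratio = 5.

Sₙ = a(1 - rⁿ) / (1 - r)
S_9 = 38(1 - 5^9) / (1 - 5)
S_9 = 38(1 - 1953125) / (-4)
S_9 = 18554678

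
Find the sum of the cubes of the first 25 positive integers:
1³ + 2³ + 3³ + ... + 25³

Formula: ∑k³ = [n(n+1)/2]²
= [25×26/2]²
= 325²
= 105625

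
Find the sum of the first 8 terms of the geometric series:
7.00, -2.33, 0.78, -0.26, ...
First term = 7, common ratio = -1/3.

Sₙ = a(1 - rⁿ) / (1 - r)
S_8 = 7(1 - (-1/3)^8) / (1 - (-1/3))
S_8 = 7(1 - (1/6561)) / (4/3)
S_8 = 11480/2187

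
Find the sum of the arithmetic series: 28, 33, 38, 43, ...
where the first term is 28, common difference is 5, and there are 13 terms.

Sₙ = n/2 × (first + last)
Last term = a + (n-1)d = 28 + (13-1)×5 = 88
S_13 = 13/2 × (28 + 88)
S_13 = 13/2 × 116 = 754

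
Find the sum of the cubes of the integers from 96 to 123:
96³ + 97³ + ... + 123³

Use ∑_{k=1}^{n} k³ = [n(n+1)/2]², then subtract the first 95 terms.
∑_{k=1}^{123} k³ = [123×124/2]² = 7626² = 58155876
∑_{k=1}^{95} k³ = [95×96/2]² = 4560² = 20793600
∑_{k=96}^{123} k³ = 58155876 - 20793600 = 37362276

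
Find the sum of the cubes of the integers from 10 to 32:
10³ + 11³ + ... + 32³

Use ∑_{k=1}^{n} k³ = [n(n+1)/2]², then subtract the first 9 terms.
∑_{k=1}^{32} k³ = [32×33/2]² = 528² = 278784
∑_{k=1}^{9} k³ = [9×10/2]² = 45² = 2025
∑_{k=10}^{32} k³ = 278784 - 2025 = 276759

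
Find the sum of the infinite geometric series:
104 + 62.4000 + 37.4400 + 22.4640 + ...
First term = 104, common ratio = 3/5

For |r| < 1, S = a / (1 - r)
S = 104 / (1 - (3/5))
S = 104 / (2/5)
S = 260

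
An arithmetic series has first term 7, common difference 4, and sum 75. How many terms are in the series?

Using S = n/2 × [2a + (n-1)d]
75 = n/2 × [2(7) + (n-1)(4)]
75 = n/2 × [14 + 4n - 4]
150 = n × [10 + 4n]
4n² + (10)n - 150 = 0
Discriminant: Δ = (10)² - 4(4)(-150) = 100 + 2400 = 2500
√Δ = 50
n = [-(10) + √Δ] / (2·4) = (-10 + 50) / 8 = 40 / 8 = 5
(The negative root is discarded since n must be a positive integer.)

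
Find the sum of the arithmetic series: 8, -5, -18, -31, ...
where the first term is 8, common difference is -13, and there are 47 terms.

Sₙ = n/2 × (first + last)
Last term = a + (n-1)d = 8 + (47-1)×(-13) = -590
S_47 = 47/2 × (8 + (-590))
S_47 = 47/2 × (-582) = -13677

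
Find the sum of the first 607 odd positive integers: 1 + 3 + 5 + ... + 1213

Sum of first n odd numbers = n²
= 607²
= 368449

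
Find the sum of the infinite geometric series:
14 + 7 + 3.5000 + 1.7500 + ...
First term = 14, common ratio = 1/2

For |r| < 1, S = a / (1 - r)
S = 14 / (1 - (1/2))
S = 14 / (1/2)
S = 28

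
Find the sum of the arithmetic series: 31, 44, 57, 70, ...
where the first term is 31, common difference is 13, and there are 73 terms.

Sₙ = n/2 × (first + last)
Last term = a + (n-1)d = 31 + (73-1)×13 = 967
S_73 = 73/2 × (31 + 967)
S_73 = 73/2 × 998 = 36427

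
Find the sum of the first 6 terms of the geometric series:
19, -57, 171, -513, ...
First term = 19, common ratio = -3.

Sₙ = a(1 - rⁿ) / (1 - r)
S_6 = 19(1 - (-3)^6) / (1 - (-3))
S_6 = 19(1 - 729) / (4)
S_6 = -3458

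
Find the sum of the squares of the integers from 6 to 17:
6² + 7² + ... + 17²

Use ∑_{k=1}^{n} k² = n(n+1)(2n+1)/6, then subtract the first 5 terms.
∑_{k=1}^{17} k² = 17×18×35/6 = 1785
∑_{k=1}^{5} k² = 5×6×11/6 = 55
∑_{k=6}^{17} k² = 1785 - 55 = 1730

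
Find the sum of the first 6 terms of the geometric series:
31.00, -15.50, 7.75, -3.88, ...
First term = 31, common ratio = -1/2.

Sₙ = a(1 - rⁿ) / (1 - r)
S_6 = 31(1 - (-1/2)^6) / (1 - (-1/2))
S_6 = 31(1 - (1/64)) / (3/2)
S_6 = 651/32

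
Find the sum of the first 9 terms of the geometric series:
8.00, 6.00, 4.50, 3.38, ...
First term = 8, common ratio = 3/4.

Sₙ = a(1 - rⁿ) / (1 - r)
S_9 = 8(1 - (3/4)^9) / (1 - (3/4))
S_9 = 8(1 - (19683/262144)) / (1/4)
S_9 = 242461/8192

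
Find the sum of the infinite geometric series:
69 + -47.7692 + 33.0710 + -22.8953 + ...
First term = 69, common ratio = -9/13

For |r| < 1, S = a / (1 - r)
S = 69 / (1 - (-9/13))
S = 69 / (22/13)
S = 897/22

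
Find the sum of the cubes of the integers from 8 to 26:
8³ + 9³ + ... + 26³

Use ∑_{k=1}^{n} k³ = [n(n+1)/2]², then subtract the first 7 terms.
∑_{k=1}^{26} k³ = [26×27/2]² = 351² = 123201
∑_{k=1}^{7} k³ = [7×8/2]² = 28² = 784
∑_{k=8}^{26} k³ = 123201 - 784 = 122417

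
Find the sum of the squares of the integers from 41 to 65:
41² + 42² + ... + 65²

Use ∑_{k=1}^{n} k² = n(n+1)(2n+1)/6, then subtract the first 40 terms.
∑_{k=1}^{65} k² = 65×66×131/6 = 93665
∑_{k=1}^{40} k² = 40×41×81/6 = 22140
∑_{k=41}^{65} k² = 93665 - 22140 = 71525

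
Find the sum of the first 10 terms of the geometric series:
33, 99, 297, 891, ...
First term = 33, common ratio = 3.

Sₙ = a(1 - rⁿ) / (1 - r)
S_10 = 33(1 - 3^10) / (1 - 3)
S_10 = 33(1 - 59049) / (-2)
S_10 = 974292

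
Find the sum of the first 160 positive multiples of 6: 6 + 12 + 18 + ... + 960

Factor out 6: = 6(1 + 2 + ... + 160) = 6 × n(n+1)/2
= 6 × 160×161/2
= 6 × 12880
= 77280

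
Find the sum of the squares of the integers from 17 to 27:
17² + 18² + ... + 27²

Use ∑_{k=1}^{n} k² = n(n+1)(2n+1)/6, then subtract the first 16 terms.
∑_{k=1}^{27} k² = 27×28×55/6 = 6930
∑_{k=1}^{16} k² = 16×17×33/6 = 1496
∑_{k=17}^{27} k² = 6930 - 1496 = 5434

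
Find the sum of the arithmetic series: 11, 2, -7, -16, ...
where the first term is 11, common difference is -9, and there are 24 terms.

Sₙ = n/2 × (first + last)
Last term = a + (n-1)d = 11 + (24-1)×(-9) = -196
S_24 = 24/2 × (11 + (-196))
S_24 = 24/2 × (-185) = -2220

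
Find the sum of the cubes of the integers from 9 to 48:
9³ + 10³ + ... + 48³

Use ∑_{k=1}^{n} k³ = [n(n+1)/2]², then subtract the first 8 terms.
∑_{k=1}^{48} k³ = [48×49/2]² = 1176² = 1382976
∑_{k=1}^{8} k³ = [8×9/2]² = 36² = 1296
∑_{k=9}^{48} k³ = 1382976 - 1296 = 1381680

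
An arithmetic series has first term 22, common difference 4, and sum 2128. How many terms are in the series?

Using S = n/2 × [2a + (n-1)d]
2128 = n/2 × [2(22) + (n-1)(4)]
2128 = n/2 × [44 + 4n - 4]
4256 = n × [40 + 4n]
4n² + (40)n - 4256 = 0
Discriminant: Δ = (40)² - 4(4)(-4256) = 1600 + 68096 = 69696
√Δ = 264
n = [-(40) + √Δ] / (2·4) = (-40 + 264) / 8 = 224 / 8 = 28
(The negative root is discarded since n must be a positive integer.)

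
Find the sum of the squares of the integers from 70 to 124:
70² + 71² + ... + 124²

Use ∑_{k=1}^{n} k² = n(n+1)(2n+1)/6, then subtract the first 69 terms.
∑_{k=1}^{124} k² = 124×125×249/6 = 643250
∑_{k=1}^{69} k² = 69×70×139/6 = 111895
∑_{k=70}^{124} k² = 643250 - 111895 = 531355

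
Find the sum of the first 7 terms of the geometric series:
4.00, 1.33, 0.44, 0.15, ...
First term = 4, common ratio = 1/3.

Sₙ = a(1 - rⁿ) / (1 - r)
S_7 = 4(1 - (1/3)^7) / (1 - (1/3))
S_7 = 4(1 - (1/2187)) / (2/3)
S_7 = 4372/729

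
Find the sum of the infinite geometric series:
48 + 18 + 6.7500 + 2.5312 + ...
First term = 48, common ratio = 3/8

For |r| < 1, S = a / (1 - r)
S = 48 / (1 - (3/8))
S = 48 / (5/8)
S = 384/5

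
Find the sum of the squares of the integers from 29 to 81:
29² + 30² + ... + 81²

Use ∑_{k=1}^{n} k² = n(n+1)(2n+1)/6, then subtract the first 28 terms.
∑_{k=1}^{81} k² = 81×82×163/6 = 180441
∑_{k=1}^{28} k² = 28×29×57/6 = 7714
∑_{k=29}^{81} k² = 180441 - 7714 = 172727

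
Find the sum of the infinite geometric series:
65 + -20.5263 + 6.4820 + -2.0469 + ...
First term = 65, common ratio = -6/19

For |r| < 1, S = a / (1 - r)
S = 65 / (1 - (-6/19))
S = 65 / (25/19)
S = 247/5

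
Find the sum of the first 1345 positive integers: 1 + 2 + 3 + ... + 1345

Formula: ∑k = n(n+1)/2
= 1345×1346/2
= 1810370/2
= 905185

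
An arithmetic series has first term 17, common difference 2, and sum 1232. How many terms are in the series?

Using S = n/2 × [2a + (n-1)d]
1232 = n/2 × [2(17) + (n-1)(2)]
1232 = n/2 × [34 + 2n - 2]
2464 = n × [32 + 2n]
2n² + (32)n - 2464 = 0
Discriminant: Δ = (32)² - 4(2)(-2464) = 1024 + 19712 = 20736
√Δ = 144
n = [-(32) + √Δ] / (2·2) = (-32 + 144) / 4 = 112 / 4 = 28
(The negative root is discarded since n must be a positive integer.)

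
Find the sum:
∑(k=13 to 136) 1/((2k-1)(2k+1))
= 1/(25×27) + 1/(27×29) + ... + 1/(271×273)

Partial fractions: 1/((2k-1)(2k+1)) = (1/2)[1/(2k-1) - 1/(2k+1)]
The series telescopes:
= (1/2)[1/25 - 1/273]
= 124/6825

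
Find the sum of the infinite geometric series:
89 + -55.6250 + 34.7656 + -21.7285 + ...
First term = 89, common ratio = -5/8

For |r| < 1, S = a / (1 - r)
S = 89 / (1 - (-5/8))
S = 89 / (13/8)
S = 712/13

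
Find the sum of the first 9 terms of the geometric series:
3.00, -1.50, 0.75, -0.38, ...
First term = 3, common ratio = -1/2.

Sₙ = a(1 - rⁿ) / (1 - r)
S_9 = 3(1 - (-1/2)^9) / (1 - (-1/2))
S_9 = 3(1 - (-1/512)) / (3/2)
S_9 = 513/256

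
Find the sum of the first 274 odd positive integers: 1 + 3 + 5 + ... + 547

Sum of first n odd numbers = n²
= 274²
= 75076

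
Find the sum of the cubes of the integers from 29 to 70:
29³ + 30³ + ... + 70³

Use ∑_{k=1}^{n} k³ = [n(n+1)/2]², then subtract the first 28 terms.
∑_{k=1}^{70} k³ = [70×71/2]² = 2485² = 6175225
∑_{k=1}^{28} k³ = [28×29/2]² = 406² = 164836
∑_{k=29}^{70} k³ = 6175225 - 164836 = 6010389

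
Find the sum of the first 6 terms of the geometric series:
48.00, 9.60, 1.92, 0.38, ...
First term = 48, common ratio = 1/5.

Sₙ = a(1 - rⁿ) / (1 - r)
S_6 = 48(1 - (1/5)^6) / (1 - (1/5))
S_6 = 48(1 - (1/15625)) / (4/5)
S_6 = 187488/3125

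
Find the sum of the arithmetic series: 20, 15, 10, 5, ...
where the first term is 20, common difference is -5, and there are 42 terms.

Sₙ = n/2 × (first + last)
Last term = a + (n-1)d = 20 + (42-1)×(-5) = -185
S_42 = 42/2 × (20 + (-185))
S_42 = 42/2 × (-165) = -3465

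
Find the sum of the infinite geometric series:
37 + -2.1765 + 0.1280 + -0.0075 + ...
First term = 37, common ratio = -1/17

For |r| < 1, S = a / (1 - r)
S = 37 / (1 - (-1/17))
S = 37 / (18/17)
S = 629/18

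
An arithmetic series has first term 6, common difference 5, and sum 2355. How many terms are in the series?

Using S = n/2 × [2a + (n-1)d]
2355 = n/2 × [2(6) + (n-1)(5)]
2355 = n/2 × [12 + 5n - 5]
4710 = n × [7 + 5n]
5n² + (7)n - 4710 = 0
Discriminant: Δ = (7)² - 4(5)(-4710) = 49 + 94200 = 94249
√Δ = 307
n = [-(7) + √Δ] / (2·5) = (-7 + 307) / 10 = 300 / 10 = 30
(The negative root is discarded since n must be a positive integer.)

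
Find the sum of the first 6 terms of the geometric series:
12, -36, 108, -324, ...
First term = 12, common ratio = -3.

Sₙ = a(1 - rⁿ) / (1 - r)
S_6 = 12(1 - (-3)^6) / (1 - (-3))
S_6 = 12(1 - 729) / (4)
S_6 = -2184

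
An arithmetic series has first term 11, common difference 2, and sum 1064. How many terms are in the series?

Using S = n/2 × [2a + (n-1)d]
1064 = n/2 × [2(11) + (n-1)(2)]
1064 = n/2 × [22 + 2n - 2]
2128 = n × [20 + 2n]
2n² + (20)n - 2128 = 0
Discriminant: Δ = (20)² - 4(2)(-2128) = 400 + 17024 = 17424
√Δ = 132
n = [-(20) + √Δ] / (2·2) = (-20 + 132) / 4 = 112 / 4 = 28
(The negative root is discarded since n must be a positive integer.)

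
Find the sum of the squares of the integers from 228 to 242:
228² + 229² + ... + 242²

Use ∑_{k=1}^{n} k² = n(n+1)(2n+1)/6, then subtract the first 227 terms.
∑_{k=1}^{242} k² = 242×243×485/6 = 4753485
∑_{k=1}^{227} k² = 227×228×455/6 = 3924830
∑_{k=228}^{242} k² = 4753485 - 3924830 = 828655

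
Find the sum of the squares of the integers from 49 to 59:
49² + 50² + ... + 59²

Use ∑_{k=1}^{n} k² = n(n+1)(2n+1)/6, then subtract the first 48 terms.
∑_{k=1}^{59} k² = 59×60×119/6 = 70210
∑_{k=1}^{48} k² = 48×49×97/6 = 38024
∑_{k=49}^{59} k² = 70210 - 38024 = 32186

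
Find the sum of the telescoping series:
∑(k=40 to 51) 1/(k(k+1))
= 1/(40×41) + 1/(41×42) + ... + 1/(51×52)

Partial fractions: 1/(k(k+1)) = 1/k - 1/(k+1)
The series telescopes:
= (1/40 - 1/41) + (1/41 - 1/42) + ... + (1/51 - 1/52)
= 1/40 - 1/52
= 3/520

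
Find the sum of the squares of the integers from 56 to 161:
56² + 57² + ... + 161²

Use ∑_{k=1}^{n} k² = n(n+1)(2n+1)/6, then subtract the first 55 terms.
∑_{k=1}^{161} k² = 161×162×323/6 = 1404081
∑_{k=1}^{55} k² = 55×56×111/6 = 56980
∑_{k=56}^{161} k² = 1404081 - 56980 = 1347101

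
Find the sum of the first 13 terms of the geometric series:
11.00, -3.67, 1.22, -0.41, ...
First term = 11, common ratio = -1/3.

Sₙ = a(1 - rⁿ) / (1 - r)
S_13 = 11(1 - (-1/3)^13) / (1 - (-1/3))
S_13 = 11(1 - (-1/1594323)) / (4/3)
S_13 = 4384391/531441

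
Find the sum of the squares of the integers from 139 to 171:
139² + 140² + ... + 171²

Use ∑_{k=1}^{n} k² = n(n+1)(2n+1)/6, then subtract the first 138 terms.
∑_{k=1}^{171} k² = 171×172×343/6 = 1681386
∑_{k=1}^{138} k² = 138×139×277/6 = 885569
∑_{k=139}^{171} k² = 1681386 - 885569 = 795817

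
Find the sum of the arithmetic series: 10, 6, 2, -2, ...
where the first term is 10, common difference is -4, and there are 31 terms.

Sₙ = n/2 × (first + last)
Last term = a + (n-1)d = 10 + (31-1)×(-4) = -110
S_31 = 31/2 × (10 + (-110))
S_31 = 31/2 × (-100) = -1550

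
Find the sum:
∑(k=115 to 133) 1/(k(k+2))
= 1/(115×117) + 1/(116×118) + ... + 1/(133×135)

Partial fractions: 1/(k(k+2)) = (1/2)[1/k - 1/(k+2)]
Telescoping leaves the first two and last two terms:
= (1/2)[1/115 + 1/116 - 1/134 - 1/135]
= 59033/48264120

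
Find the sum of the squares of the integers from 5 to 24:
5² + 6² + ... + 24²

Use ∑_{k=1}^{n} k² = n(n+1)(2n+1)/6, then subtract the first 4 terms.
∑_{k=1}^{24} k² = 24×25×49/6 = 4900
∑_{k=1}^{4} k² = 4×5×9/6 = 30
∑_{k=5}^{24} k² = 4900 - 30 = 4870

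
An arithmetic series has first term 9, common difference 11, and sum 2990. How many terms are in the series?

Using S = n/2 × [2a + (n-1)d]
2990 = n/2 × [2(9) + (n-1)(11)]
2990 = n/2 × [18 + 11n - 11]
5980 = n × [7 + 11n]
11n² + (7)n - 5980 = 0
Discriminant: Δ = (7)² - 4(11)(-5980) = 49 + 263120 = 263169
√Δ = 513
n = [-(7) + √Δ] / (2·11) = (-7 + 513) / 22 = 506 / 22 = 23
(The negative root is discarded since n must be a positive integer.)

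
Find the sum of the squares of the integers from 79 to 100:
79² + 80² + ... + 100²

Use ∑_{k=1}^{n} k² = n(n+1)(2n+1)/6, then subtract the first 78 terms.
∑_{k=1}^{100} k² = 100×101×201/6 = 338350
∑_{k=1}^{78} k² = 78×79×157/6 = 161239
∑_{k=79}^{100} k² = 338350 - 161239 = 177111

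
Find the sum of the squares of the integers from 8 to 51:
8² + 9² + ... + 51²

Use ∑_{k=1}^{n} k² = n(n+1)(2n+1)/6, then subtract the first 7 terms.
∑_{k=1}^{51} k² = 51×52×103/6 = 45526
∑_{k=1}^{7} k² = 7×8×15/6 = 140
∑_{k=8}^{51} k² = 45526 - 140 = 45386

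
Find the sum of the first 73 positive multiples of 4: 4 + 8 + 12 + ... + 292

Factor out 4: = 4(1 + 2 + ... + 73) = 4 × n(n+1)/2
= 4 × 73×74/2
= 4 × 2701
= 10804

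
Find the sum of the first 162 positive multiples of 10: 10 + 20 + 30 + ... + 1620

Factor out 10: = 10(1 + 2 + ... + 162) = 10 × n(n+1)/2
= 10 × 162×163/2
= 10 × 13203
= 132030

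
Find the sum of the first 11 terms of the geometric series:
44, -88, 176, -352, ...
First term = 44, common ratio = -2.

Sₙ = a(1 - rⁿ) / (1 - r)
S_11 = 44(1 - (-2)^11) / (1 - (-2))
S_11 = 44(1 - (-2048)) / (3)
S_11 = 30052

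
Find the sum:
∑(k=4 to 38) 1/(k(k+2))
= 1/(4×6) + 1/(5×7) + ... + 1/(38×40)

Partial fractions: 1/(k(k+2)) = (1/2)[1/k - 1/(k+2)]
Telescoping leaves the first two and last two terms:
= (1/2)[1/4 + 1/5 - 1/39 - 1/40]
= 623/3120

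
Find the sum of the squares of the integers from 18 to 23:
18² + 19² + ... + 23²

Use ∑_{k=1}^{n} k² = n(n+1)(2n+1)/6, then subtract the first 17 terms.
∑_{k=1}^{23} k² = 23×24×47/6 = 4324
∑_{k=1}^{17} k² = 17×18×35/6 = 1785
∑_{k=18}^{23} k² = 4324 - 1785 = 2539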